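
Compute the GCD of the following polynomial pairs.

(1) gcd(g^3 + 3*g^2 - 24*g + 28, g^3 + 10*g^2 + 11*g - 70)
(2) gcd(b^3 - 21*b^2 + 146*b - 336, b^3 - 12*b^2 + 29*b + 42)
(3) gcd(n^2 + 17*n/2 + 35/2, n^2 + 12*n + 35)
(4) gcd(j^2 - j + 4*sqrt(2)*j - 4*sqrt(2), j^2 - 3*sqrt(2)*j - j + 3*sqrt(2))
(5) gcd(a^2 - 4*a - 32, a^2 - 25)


(1) = gcd((g - 2)^2*(g + 7), (g - 2)*(g + 5)*(g + 7)) = g^2 + 5*g - 14
(2) = b^2 - 13*b + 42
(3) = n + 5
(4) = j - 1
(5) = 1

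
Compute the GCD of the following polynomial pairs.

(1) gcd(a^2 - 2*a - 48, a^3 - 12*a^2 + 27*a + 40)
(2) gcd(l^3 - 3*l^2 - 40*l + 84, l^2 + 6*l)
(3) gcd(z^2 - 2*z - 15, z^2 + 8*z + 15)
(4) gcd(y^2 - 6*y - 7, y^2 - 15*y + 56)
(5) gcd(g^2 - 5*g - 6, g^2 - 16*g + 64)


(1) = a - 8
(2) = gcd((l - 7)*(l - 2)*(l + 6), l*(l + 6)) = l + 6
(3) = gcd((z - 5)*(z + 3), (z + 3)*(z + 5)) = z + 3
(4) = y - 7
(5) = gcd((g - 6)*(g + 1), (g - 8)^2) = 1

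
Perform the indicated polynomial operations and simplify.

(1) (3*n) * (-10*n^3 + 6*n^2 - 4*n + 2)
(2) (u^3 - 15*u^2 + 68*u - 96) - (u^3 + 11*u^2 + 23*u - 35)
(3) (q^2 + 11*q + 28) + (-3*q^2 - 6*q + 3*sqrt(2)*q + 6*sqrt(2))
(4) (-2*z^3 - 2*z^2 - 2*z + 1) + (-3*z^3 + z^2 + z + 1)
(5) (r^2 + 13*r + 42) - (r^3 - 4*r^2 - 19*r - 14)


(1) = -30*n^4 + 18*n^3 - 12*n^2 + 6*n
(2) = -26*u^2 + 45*u - 61
(3) = -2*q^2 + 3*sqrt(2)*q + 5*q + 6*sqrt(2) + 28
(4) = -5*z^3 - z^2 - z + 2
(5) = -r^3 + 5*r^2 + 32*r + 56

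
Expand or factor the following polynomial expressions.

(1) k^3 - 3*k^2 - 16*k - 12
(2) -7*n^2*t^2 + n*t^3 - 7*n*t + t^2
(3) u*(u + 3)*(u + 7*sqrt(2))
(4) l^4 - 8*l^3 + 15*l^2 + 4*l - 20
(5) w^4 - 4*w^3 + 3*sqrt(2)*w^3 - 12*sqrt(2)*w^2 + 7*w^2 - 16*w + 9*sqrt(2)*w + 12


(1) = (k - 6)*(k + 1)*(k + 2)
(2) = t*(-7*n + t)*(n*t + 1)
(3) = u^3 + 3*u^2 + 7*sqrt(2)*u^2 + 21*sqrt(2)*u
(4) = (l - 5)*(l - 2)^2*(l + 1)
(5) = (w - 3)*(w - 1)*(w + sqrt(2))*(w + 2*sqrt(2))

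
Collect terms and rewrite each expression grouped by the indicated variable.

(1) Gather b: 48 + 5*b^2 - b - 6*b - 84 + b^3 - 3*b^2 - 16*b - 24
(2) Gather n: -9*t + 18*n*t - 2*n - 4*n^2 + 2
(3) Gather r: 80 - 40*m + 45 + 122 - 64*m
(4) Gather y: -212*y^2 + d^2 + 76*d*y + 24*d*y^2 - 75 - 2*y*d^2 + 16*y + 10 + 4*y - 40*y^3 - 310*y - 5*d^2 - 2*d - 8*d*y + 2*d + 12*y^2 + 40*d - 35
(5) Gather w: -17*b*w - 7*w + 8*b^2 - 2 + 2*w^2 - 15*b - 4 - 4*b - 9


(1) = b^3 + 2*b^2 - 23*b - 60
(2) = -4*n^2 + n*(18*t - 2) - 9*t + 2
(3) = 247 - 104*m
(4) = -4*d^2 + 40*d - 40*y^3 + y^2*(24*d - 200) + y*(-2*d^2 + 68*d - 290) - 100
(5) = 8*b^2 - 19*b + 2*w^2 + w*(-17*b - 7) - 15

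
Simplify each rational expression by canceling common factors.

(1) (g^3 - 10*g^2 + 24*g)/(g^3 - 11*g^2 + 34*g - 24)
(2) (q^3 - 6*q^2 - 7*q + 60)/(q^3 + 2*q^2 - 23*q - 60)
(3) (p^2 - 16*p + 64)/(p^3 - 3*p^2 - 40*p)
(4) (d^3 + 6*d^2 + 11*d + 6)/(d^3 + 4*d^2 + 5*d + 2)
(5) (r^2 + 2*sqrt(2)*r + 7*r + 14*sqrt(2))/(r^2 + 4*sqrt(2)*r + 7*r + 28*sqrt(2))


(1) = g/(g - 1)
(2) = (q - 4)/(q + 4)
(3) = (p - 8)/(p^2 + 5*p)
(4) = (d + 3)/(d + 1)
(5) = (r + 2*sqrt(2))/(r + 4*sqrt(2))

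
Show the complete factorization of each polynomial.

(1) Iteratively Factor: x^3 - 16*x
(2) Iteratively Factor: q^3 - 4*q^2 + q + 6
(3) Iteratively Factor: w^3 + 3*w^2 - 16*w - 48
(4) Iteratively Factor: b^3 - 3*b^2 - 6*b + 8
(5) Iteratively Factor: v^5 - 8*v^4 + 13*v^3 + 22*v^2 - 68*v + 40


(1) = (x + 4)*(x^2 - 4*x) = x*(x + 4)*(x - 4)
(2) = (q - 3)*(q^2 - q - 2) = (q - 3)*(q + 1)*(q - 2)
(3) = (w - 4)*(w^2 + 7*w + 12) = (w - 4)*(w + 4)*(w + 3)
(4) = (b + 2)*(b^2 - 5*b + 4) = (b - 1)*(b + 2)*(b - 4)
(5) = (v - 2)*(v^4 - 6*v^3 + v^2 + 24*v - 20) = (v - 2)*(v + 2)*(v^3 - 8*v^2 + 17*v - 10) = (v - 2)^2*(v + 2)*(v^2 - 6*v + 5) = (v - 2)^2*(v - 1)*(v + 2)*(v - 5)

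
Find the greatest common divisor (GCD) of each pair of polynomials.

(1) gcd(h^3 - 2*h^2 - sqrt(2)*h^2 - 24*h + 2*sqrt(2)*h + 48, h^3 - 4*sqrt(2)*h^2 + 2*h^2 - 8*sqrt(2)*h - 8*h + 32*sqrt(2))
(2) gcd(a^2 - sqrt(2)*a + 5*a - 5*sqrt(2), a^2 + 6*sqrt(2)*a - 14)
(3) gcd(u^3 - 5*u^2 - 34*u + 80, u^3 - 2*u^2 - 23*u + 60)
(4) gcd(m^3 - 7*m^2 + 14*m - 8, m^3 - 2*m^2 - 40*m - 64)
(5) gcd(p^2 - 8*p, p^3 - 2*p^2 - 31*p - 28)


(1) = h^2 + h*(-4*sqrt(2) - 2) + 8*sqrt(2)
(2) = a - sqrt(2)
(3) = gcd((u - 8)*(u - 2)*(u + 5), (u - 4)*(u - 3)*(u + 5)) = u + 5
(4) = 1
(5) = gcd(p*(p - 8), (p - 7)*(p + 1)*(p + 4)) = 1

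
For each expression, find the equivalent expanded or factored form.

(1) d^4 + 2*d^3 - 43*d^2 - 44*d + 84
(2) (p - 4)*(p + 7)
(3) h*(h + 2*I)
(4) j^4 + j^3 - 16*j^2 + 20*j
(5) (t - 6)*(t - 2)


(1) = (d - 6)*(d - 1)*(d + 2)*(d + 7)
(2) = p^2 + 3*p - 28
(3) = h^2 + 2*I*h
(4) = j*(j - 2)^2*(j + 5)
(5) = t^2 - 8*t + 12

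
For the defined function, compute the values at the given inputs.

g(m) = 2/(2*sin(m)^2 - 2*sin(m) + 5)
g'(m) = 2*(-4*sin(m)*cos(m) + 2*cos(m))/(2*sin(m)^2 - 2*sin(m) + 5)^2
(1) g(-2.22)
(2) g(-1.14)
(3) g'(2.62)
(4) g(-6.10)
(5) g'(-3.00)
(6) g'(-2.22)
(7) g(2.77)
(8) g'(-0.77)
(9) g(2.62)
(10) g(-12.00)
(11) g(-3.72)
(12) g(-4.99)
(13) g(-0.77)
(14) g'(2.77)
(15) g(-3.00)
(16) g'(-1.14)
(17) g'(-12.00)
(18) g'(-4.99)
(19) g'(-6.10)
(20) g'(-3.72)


(1) = 0.25
(2) = 0.24
(3) = -0.00
(4) = 0.43
(5) = -0.18
(6) = -0.10
(7) = 0.44
(8) = 0.13
(9) = 0.44
(10) = 0.44
(11) = 0.44
(12) = 0.41
(13) = 0.27
(14) = -0.05
(15) = 0.38
(16) = 0.07
(17) = -0.01
(18) = -0.04
(19) = 0.11
(20) = 0.02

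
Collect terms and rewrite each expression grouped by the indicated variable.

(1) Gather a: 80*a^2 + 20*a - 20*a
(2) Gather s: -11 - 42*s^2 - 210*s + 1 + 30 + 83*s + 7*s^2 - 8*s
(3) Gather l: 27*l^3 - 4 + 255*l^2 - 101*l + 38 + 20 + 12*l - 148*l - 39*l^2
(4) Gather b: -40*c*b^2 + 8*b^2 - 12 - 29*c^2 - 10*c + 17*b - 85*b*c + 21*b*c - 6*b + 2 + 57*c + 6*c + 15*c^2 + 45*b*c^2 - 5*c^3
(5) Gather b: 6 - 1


(1) = 80*a^2
(2) = -35*s^2 - 135*s + 20
(3) = 27*l^3 + 216*l^2 - 237*l + 54
(4) = b^2*(8 - 40*c) + b*(45*c^2 - 64*c + 11) - 5*c^3 - 14*c^2 + 53*c - 10
(5) = 5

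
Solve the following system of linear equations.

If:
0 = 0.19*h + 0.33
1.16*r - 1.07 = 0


Then:
h = -1.74
r = 0.92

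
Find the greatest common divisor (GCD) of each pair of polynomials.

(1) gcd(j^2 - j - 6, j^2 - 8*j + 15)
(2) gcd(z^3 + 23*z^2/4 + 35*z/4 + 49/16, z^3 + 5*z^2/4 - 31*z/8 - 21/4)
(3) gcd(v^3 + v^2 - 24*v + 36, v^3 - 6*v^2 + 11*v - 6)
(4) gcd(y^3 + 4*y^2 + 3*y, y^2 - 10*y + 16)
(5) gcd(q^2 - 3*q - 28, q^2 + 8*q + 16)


(1) = j - 3
(2) = z + 7/4
(3) = gcd((v - 3)*(v - 2)*(v + 6), (v - 3)*(v - 2)*(v - 1)) = v^2 - 5*v + 6
(4) = gcd(y*(y + 1)*(y + 3), (y - 8)*(y - 2)) = 1
(5) = q + 4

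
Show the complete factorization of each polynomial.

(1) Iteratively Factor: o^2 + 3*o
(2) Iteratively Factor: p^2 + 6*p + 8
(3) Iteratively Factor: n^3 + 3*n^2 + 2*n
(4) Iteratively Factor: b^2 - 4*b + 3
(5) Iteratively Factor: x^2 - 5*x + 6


(1) = (o)*(o + 3)
(2) = (p + 2)*(p + 4)
(3) = (n)*(n^2 + 3*n + 2) = n*(n + 2)*(n + 1)
(4) = (b - 1)*(b - 3)
(5) = (x - 3)*(x - 2)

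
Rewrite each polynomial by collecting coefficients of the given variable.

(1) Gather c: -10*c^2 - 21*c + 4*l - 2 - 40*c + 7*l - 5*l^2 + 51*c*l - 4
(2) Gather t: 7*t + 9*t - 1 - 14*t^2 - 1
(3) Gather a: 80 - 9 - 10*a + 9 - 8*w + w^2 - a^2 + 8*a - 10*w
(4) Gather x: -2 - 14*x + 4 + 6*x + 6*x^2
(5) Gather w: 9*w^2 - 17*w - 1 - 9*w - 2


(1) = -10*c^2 + c*(51*l - 61) - 5*l^2 + 11*l - 6
(2) = -14*t^2 + 16*t - 2
(3) = -a^2 - 2*a + w^2 - 18*w + 80
(4) = 6*x^2 - 8*x + 2
(5) = 9*w^2 - 26*w - 3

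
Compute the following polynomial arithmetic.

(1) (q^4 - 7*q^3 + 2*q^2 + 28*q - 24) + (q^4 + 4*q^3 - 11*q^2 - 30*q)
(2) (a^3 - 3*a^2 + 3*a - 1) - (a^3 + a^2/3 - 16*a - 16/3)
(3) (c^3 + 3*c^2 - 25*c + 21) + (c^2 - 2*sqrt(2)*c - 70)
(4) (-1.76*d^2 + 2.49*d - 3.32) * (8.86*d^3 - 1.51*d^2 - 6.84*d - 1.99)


(1) = 2*q^4 - 3*q^3 - 9*q^2 - 2*q - 24
(2) = -10*a^2/3 + 19*a + 13/3
(3) = c^3 + 4*c^2 - 25*c - 2*sqrt(2)*c - 49
(4) = -15.5936*d^5 + 24.719*d^4 - 21.1367*d^3 - 8.516*d^2 + 17.7537*d + 6.6068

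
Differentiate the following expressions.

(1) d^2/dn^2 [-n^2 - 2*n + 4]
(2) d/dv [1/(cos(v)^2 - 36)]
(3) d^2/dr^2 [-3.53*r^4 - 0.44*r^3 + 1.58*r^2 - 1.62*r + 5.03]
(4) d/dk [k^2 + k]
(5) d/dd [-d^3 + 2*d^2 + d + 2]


(1) = -2
(2) = 2*sin(v)*cos(v)/(cos(v)^2 - 36)^2
(3) = -42.36*r^2 - 2.64*r + 3.16
(4) = 2*k + 1
(5) = -3*d^2 + 4*d + 1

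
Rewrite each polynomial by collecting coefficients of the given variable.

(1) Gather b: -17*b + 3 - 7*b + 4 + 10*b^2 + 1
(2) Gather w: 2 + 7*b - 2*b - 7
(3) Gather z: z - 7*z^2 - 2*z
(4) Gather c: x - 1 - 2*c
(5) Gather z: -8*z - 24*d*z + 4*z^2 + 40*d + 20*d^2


(1) = 10*b^2 - 24*b + 8
(2) = 5*b - 5
(3) = -7*z^2 - z
(4) = -2*c + x - 1
(5) = 20*d^2 + 40*d + 4*z^2 + z*(-24*d - 8)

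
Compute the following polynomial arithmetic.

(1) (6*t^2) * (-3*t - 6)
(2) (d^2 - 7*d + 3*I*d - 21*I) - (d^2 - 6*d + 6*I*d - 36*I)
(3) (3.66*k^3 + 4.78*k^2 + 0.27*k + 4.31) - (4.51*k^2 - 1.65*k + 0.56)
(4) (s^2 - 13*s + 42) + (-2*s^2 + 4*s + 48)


(1) = -18*t^3 - 36*t^2
(2) = -d - 3*I*d + 15*I
(3) = 3.66*k^3 + 0.27*k^2 + 1.92*k + 3.75
(4) = -s^2 - 9*s + 90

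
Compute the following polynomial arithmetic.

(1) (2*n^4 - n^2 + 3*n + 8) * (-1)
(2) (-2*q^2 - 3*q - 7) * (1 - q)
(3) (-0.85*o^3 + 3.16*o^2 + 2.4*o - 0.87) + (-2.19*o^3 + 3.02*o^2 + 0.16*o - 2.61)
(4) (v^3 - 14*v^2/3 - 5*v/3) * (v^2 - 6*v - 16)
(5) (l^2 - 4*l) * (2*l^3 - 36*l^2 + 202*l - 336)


(1) = -2*n^4 + n^2 - 3*n - 8
(2) = 2*q^3 + q^2 + 4*q - 7
(3) = -3.04*o^3 + 6.18*o^2 + 2.56*o - 3.48
(4) = v^5 - 32*v^4/3 + 31*v^3/3 + 254*v^2/3 + 80*v/3
(5) = 2*l^5 - 44*l^4 + 346*l^3 - 1144*l^2 + 1344*l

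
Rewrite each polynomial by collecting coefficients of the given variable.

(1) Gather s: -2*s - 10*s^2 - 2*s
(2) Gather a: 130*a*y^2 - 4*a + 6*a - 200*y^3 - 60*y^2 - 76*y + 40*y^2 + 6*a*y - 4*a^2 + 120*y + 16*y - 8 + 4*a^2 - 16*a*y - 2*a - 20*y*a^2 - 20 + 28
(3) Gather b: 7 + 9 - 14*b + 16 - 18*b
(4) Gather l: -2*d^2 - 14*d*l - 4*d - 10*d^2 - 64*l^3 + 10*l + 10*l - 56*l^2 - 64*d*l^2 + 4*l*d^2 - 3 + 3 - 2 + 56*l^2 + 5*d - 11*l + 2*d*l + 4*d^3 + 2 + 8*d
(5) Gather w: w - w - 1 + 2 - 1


(1) = -10*s^2 - 4*s
(2) = -20*a^2*y + a*(130*y^2 - 10*y) - 200*y^3 - 20*y^2 + 60*y
(3) = 32 - 32*b
(4) = 4*d^3 - 12*d^2 - 64*d*l^2 + 9*d - 64*l^3 + l*(4*d^2 - 12*d + 9)
(5) = 0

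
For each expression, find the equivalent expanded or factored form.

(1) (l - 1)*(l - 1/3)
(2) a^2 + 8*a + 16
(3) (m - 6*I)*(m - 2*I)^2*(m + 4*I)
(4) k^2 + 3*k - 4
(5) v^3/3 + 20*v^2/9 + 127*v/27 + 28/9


(1) = l^2 - 4*l/3 + 1/3
(2) = (a + 4)^2
(3) = m^4 - 6*I*m^3 + 12*m^2 - 88*I*m - 96
(4) = (k - 1)*(k + 4)
(5) = (v/3 + 1)*(v + 4/3)*(v + 7/3)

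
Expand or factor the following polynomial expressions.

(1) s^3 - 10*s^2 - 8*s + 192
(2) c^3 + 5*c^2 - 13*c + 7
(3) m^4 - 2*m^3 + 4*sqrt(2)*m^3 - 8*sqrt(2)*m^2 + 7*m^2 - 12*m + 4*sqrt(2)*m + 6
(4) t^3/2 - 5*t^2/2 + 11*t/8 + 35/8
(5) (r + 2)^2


(1) = (s - 8)*(s - 6)*(s + 4)
(2) = (c - 1)^2*(c + 7)
(3) = (m - 1)^2*(m + sqrt(2))*(m + 3*sqrt(2))
(4) = (t/2 + 1/2)*(t - 7/2)*(t - 5/2)
(5) = r^2 + 4*r + 4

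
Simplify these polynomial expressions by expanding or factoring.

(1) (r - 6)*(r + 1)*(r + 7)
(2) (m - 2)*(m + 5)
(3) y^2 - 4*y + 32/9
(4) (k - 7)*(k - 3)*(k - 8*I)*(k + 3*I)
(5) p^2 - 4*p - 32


(1) = r^3 + 2*r^2 - 41*r - 42
(2) = m^2 + 3*m - 10
(3) = (y - 8/3)*(y - 4/3)
(4) = k^4 - 10*k^3 - 5*I*k^3 + 45*k^2 + 50*I*k^2 - 240*k - 105*I*k + 504
(5) = (p - 8)*(p + 4)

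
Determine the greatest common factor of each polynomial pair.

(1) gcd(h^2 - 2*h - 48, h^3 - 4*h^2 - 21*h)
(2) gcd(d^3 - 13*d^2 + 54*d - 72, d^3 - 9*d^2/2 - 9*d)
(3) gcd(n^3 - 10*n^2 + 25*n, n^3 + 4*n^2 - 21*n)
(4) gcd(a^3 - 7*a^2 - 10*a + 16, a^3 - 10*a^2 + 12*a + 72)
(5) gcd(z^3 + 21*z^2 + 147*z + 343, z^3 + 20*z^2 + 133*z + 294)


(1) = 1
(2) = d - 6
(3) = n
(4) = a + 2
(5) = z^2 + 14*z + 49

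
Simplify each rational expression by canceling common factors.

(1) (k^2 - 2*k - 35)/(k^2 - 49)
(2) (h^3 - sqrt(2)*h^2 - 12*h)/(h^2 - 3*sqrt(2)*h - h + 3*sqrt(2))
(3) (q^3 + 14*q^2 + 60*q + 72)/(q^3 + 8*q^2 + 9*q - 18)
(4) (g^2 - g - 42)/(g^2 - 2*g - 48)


(1) = (k + 5)/(k + 7)
(2) = (h^2 + 2*sqrt(2)*h)/(h - 1)
(3) = (q^2 + 8*q + 12)/(q^2 + 2*q - 3)
(4) = (g - 7)/(g - 8)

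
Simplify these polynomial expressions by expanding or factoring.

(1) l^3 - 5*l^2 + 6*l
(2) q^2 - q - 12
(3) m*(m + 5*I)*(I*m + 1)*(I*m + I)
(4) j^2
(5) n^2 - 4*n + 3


(1) = l*(l - 3)*(l - 2)
(2) = (q - 4)*(q + 3)
(3) = -m^4 - m^3 - 4*I*m^3 - 5*m^2 - 4*I*m^2 - 5*m
(4) = j^2
(5) = (n - 3)*(n - 1)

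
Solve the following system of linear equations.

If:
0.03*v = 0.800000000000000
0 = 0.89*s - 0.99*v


Then:
s = 29.66
v = 26.67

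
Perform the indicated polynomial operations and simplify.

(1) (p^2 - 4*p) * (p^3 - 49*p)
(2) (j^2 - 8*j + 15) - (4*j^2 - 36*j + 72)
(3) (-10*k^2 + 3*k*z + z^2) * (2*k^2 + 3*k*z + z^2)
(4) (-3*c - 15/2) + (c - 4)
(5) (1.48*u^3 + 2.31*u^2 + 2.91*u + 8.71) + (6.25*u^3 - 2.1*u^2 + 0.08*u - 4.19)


(1) = p^5 - 4*p^4 - 49*p^3 + 196*p^2
(2) = -3*j^2 + 28*j - 57
(3) = -20*k^4 - 24*k^3*z + k^2*z^2 + 6*k*z^3 + z^4
(4) = -2*c - 23/2
(5) = 7.73*u^3 + 0.21*u^2 + 2.99*u + 4.52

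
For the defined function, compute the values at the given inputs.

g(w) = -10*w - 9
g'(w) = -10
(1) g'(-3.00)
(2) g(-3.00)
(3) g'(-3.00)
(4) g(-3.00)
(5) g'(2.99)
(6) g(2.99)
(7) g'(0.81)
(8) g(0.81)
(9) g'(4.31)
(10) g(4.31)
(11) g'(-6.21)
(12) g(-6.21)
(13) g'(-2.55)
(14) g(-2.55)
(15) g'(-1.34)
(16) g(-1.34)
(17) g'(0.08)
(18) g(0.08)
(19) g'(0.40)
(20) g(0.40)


(1) = -10.00
(2) = 21.00
(3) = -10.00
(4) = 21.00
(5) = -10.00
(6) = -38.90
(7) = -10.00
(8) = -17.10
(9) = -10.00
(10) = -52.10
(11) = -10.00
(12) = 53.10
(13) = -10.00
(14) = 16.50
(15) = -10.00
(16) = 4.40
(17) = -10.00
(18) = -9.80
(19) = -10.00
(20) = -13.00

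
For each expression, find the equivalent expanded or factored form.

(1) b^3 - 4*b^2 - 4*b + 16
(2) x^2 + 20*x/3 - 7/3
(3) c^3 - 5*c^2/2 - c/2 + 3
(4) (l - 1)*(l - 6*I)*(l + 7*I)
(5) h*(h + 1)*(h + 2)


(1) = (b - 4)*(b - 2)*(b + 2)
(2) = (x - 1/3)*(x + 7)
(3) = (c - 2)*(c - 3/2)*(c + 1)
(4) = l^3 - l^2 + I*l^2 + 42*l - I*l - 42
(5) = h^3 + 3*h^2 + 2*h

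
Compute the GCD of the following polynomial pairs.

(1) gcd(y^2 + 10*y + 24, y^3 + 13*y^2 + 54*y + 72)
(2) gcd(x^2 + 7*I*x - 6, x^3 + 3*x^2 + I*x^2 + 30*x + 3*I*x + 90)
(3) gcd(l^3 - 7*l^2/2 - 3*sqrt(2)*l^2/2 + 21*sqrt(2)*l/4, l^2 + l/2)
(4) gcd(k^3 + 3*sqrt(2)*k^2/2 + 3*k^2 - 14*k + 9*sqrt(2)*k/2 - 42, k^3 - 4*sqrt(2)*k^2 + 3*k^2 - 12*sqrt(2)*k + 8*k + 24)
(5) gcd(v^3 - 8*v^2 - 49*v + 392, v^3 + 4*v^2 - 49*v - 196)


(1) = y^2 + 10*y + 24
(2) = x + 6*I
(3) = l
(4) = gcd((k + 3)*(k - 2*sqrt(2))*(k + 7*sqrt(2)/2), (k + 3)*(k - 2*sqrt(2))^2) = k^2 + k*(3 - 2*sqrt(2)) - 6*sqrt(2)
(5) = v^2 - 49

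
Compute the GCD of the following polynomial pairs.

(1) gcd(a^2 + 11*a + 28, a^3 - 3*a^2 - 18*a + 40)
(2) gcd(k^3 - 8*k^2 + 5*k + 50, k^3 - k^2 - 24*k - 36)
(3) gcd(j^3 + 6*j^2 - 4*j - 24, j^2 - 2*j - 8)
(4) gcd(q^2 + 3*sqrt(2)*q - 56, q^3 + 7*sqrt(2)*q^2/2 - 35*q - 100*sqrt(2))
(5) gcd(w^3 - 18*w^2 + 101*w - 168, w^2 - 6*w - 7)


(1) = gcd((a + 4)*(a + 7), (a - 5)*(a - 2)*(a + 4)) = a + 4
(2) = k + 2
(3) = j + 2
(4) = q - 4*sqrt(2)
(5) = w - 7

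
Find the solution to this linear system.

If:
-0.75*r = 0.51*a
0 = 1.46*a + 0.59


Then:
a = -0.40
r = 0.27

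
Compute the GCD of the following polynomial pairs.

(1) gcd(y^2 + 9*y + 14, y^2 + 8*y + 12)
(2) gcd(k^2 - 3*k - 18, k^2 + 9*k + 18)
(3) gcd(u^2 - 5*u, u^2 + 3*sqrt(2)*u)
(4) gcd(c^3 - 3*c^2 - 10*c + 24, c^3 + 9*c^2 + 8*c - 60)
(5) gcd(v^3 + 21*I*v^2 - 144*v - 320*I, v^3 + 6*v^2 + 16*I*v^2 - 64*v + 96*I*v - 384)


(1) = y + 2
(2) = gcd((k - 6)*(k + 3), (k + 3)*(k + 6)) = k + 3
(3) = gcd(u*(u - 5), u*(u + 3*sqrt(2))) = u
(4) = c - 2
(5) = v^2 + 16*I*v - 64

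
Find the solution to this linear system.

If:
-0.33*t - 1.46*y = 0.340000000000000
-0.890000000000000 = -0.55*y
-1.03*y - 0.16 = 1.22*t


Then:
No Solution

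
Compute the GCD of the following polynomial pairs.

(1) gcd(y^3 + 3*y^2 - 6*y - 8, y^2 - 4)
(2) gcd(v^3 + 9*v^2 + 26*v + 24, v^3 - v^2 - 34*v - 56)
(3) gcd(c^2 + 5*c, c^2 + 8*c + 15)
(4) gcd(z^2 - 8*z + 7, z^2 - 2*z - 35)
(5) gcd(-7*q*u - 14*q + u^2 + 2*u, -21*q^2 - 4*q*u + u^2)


(1) = gcd((y - 2)*(y + 1)*(y + 4), (y - 2)*(y + 2)) = y - 2
(2) = gcd((v + 2)*(v + 3)*(v + 4), (v - 7)*(v + 2)*(v + 4)) = v^2 + 6*v + 8
(3) = gcd(c*(c + 5), (c + 3)*(c + 5)) = c + 5
(4) = gcd((z - 7)*(z - 1), (z - 7)*(z + 5)) = z - 7
(5) = gcd((-7*q + u)*(u + 2), (-7*q + u)*(3*q + u)) = 7*q - u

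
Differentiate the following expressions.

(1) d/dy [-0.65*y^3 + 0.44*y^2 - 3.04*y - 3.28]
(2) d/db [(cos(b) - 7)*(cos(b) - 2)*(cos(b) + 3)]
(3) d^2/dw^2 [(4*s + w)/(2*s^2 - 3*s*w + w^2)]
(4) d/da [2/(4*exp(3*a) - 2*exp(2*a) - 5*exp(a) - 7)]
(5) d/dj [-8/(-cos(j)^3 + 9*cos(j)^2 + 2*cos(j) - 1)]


(1) = -1.95*y^2 + 0.88*y - 3.04
(2) = (-3*cos(b)^2 + 12*cos(b) + 13)*sin(b)
(3) = 2*(-(s + 3*w)*(2*s^2 - 3*s*w + w^2) + (3*s - 2*w)^2*(4*s + w))/(2*s^2 - 3*s*w + w^2)^3
(4) = (-24*exp(2*a) + 8*exp(a) + 10)*exp(a)/(-4*exp(3*a) + 2*exp(2*a) + 5*exp(a) + 7)^2
(5) = 8*(3*cos(j)^2 - 18*cos(j) - 2)*sin(j)/(cos(j)^3 - 9*cos(j)^2 - 2*cos(j) + 1)^2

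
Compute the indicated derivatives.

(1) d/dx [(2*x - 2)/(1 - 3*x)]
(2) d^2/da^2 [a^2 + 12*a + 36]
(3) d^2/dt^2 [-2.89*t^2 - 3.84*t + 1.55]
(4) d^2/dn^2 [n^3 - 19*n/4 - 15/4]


(1) = -4/(3*x - 1)^2
(2) = 2
(3) = -5.78000000000000
(4) = 6*n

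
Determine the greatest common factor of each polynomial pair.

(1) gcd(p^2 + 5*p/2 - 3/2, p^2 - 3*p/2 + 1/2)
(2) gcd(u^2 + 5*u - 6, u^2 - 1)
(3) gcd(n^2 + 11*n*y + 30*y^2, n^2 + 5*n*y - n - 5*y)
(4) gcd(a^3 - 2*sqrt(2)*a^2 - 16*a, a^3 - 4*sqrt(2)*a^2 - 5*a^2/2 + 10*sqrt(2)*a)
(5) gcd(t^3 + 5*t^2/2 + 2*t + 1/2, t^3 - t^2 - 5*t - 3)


(1) = p - 1/2
(2) = gcd((u - 1)*(u + 6), (u - 1)*(u + 1)) = u - 1
(3) = n + 5*y
(4) = a^2 - 4*sqrt(2)*a
(5) = gcd((t + 1/2)*(t + 1)^2, (t - 3)*(t + 1)^2) = t^2 + 2*t + 1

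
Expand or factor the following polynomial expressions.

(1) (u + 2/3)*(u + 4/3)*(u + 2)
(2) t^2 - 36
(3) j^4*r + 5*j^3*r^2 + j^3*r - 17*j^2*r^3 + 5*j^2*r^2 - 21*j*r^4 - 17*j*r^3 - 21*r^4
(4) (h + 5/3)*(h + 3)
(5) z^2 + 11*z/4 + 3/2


(1) = u^3 + 4*u^2 + 44*u/9 + 16/9
(2) = (t - 6)*(t + 6)
(3) = (j - 3*r)*(j + r)*(j + 7*r)*(j*r + r)
(4) = h^2 + 14*h/3 + 5
(5) = (z + 3/4)*(z + 2)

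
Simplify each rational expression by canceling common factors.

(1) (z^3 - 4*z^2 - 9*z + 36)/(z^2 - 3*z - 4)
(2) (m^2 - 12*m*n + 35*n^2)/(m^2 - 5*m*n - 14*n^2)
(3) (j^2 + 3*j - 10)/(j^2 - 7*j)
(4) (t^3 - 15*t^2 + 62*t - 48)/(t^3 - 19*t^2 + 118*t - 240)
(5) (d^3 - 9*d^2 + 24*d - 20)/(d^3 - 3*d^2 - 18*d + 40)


(1) = (z^2 - 9)/(z + 1)
(2) = (m - 5*n)/(m + 2*n)
(3) = (j^2 + 3*j - 10)/(j^2 - 7*j)
(4) = (t - 1)/(t - 5)
(5) = (d - 2)/(d + 4)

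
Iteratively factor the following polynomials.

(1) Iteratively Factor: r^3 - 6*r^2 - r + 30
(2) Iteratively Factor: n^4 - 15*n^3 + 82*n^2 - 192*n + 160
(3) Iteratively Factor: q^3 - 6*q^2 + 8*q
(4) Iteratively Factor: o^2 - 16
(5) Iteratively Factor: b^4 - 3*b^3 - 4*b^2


(1) = (r + 2)*(r^2 - 8*r + 15) = (r - 5)*(r + 2)*(r - 3)
(2) = (n - 2)*(n^3 - 13*n^2 + 56*n - 80) = (n - 4)*(n - 2)*(n^2 - 9*n + 20) = (n - 4)^2*(n - 2)*(n - 5)
(3) = (q - 2)*(q^2 - 4*q) = (q - 4)*(q - 2)*(q)
(4) = (o - 4)*(o + 4)
(5) = (b)*(b^3 - 3*b^2 - 4*b) = b^2*(b^2 - 3*b - 4) = b^2*(b - 4)*(b + 1)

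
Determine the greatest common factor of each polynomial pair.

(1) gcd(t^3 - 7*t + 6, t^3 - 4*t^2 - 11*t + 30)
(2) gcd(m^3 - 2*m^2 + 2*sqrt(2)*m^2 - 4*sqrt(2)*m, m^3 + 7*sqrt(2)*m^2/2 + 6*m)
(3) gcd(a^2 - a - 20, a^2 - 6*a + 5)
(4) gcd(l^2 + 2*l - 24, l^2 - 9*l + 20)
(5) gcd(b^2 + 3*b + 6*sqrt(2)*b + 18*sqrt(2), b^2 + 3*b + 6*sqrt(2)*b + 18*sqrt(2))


(1) = gcd((t - 2)*(t - 1)*(t + 3), (t - 5)*(t - 2)*(t + 3)) = t^2 + t - 6
(2) = m^2 + 2*sqrt(2)*m
(3) = gcd((a - 5)*(a + 4), (a - 5)*(a - 1)) = a - 5
(4) = l - 4
(5) = gcd((b + 3)*(b + 6*sqrt(2)), (b + 3)*(b + 6*sqrt(2))) = b^2 + b*(3 + 6*sqrt(2)) + 18*sqrt(2)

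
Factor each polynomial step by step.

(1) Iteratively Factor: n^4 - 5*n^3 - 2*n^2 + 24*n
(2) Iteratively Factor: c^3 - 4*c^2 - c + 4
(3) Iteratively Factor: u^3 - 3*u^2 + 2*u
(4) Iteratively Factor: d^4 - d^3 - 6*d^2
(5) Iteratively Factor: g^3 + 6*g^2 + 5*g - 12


(1) = (n - 3)*(n^3 - 2*n^2 - 8*n) = n*(n - 3)*(n^2 - 2*n - 8) = n*(n - 4)*(n - 3)*(n + 2)
(2) = (c + 1)*(c^2 - 5*c + 4) = (c - 4)*(c + 1)*(c - 1)
(3) = (u - 2)*(u^2 - u) = (u - 2)*(u - 1)*(u)
(4) = (d + 2)*(d^3 - 3*d^2) = d*(d + 2)*(d^2 - 3*d) = d*(d - 3)*(d + 2)*(d)
(5) = (g + 3)*(g^2 + 3*g - 4) = (g + 3)*(g + 4)*(g - 1)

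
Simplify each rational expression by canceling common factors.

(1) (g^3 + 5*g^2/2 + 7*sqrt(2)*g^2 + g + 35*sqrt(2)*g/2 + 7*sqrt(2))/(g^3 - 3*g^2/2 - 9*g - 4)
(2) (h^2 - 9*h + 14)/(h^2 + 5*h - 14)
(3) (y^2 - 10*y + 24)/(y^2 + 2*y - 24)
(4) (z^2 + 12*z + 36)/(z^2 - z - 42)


(1) = (4*g + 28*sqrt(2))/(4*g - 16)
(2) = (h - 7)/(h + 7)
(3) = (y - 6)/(y + 6)
(4) = (z + 6)/(z - 7)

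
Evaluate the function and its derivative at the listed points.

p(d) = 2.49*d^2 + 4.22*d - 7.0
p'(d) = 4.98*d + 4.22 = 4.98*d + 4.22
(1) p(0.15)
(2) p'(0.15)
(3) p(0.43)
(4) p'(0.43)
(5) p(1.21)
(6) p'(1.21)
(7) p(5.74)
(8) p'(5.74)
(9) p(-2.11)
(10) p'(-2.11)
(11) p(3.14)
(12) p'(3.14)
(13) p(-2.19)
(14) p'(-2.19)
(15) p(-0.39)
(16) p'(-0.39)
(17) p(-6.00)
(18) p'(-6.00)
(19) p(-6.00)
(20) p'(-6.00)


(1) = -6.31
(2) = 4.97
(3) = -4.72
(4) = 6.36
(5) = 1.75
(6) = 10.25
(7) = 99.26
(8) = 32.81
(9) = -4.82
(10) = -6.29
(11) = 30.80
(12) = 19.86
(13) = -4.30
(14) = -6.69
(15) = -8.27
(16) = 2.28
(17) = 57.32
(18) = -25.66
(19) = 57.32
(20) = -25.66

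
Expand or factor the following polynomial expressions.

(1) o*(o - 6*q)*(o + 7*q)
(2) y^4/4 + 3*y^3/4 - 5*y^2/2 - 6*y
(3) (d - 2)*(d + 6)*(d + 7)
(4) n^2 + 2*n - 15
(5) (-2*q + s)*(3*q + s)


(1) = o^3 + o^2*q - 42*o*q^2
(2) = y*(y/4 + 1)*(y - 3)*(y + 2)
(3) = d^3 + 11*d^2 + 16*d - 84
(4) = (n - 3)*(n + 5)
(5) = -6*q^2 + q*s + s^2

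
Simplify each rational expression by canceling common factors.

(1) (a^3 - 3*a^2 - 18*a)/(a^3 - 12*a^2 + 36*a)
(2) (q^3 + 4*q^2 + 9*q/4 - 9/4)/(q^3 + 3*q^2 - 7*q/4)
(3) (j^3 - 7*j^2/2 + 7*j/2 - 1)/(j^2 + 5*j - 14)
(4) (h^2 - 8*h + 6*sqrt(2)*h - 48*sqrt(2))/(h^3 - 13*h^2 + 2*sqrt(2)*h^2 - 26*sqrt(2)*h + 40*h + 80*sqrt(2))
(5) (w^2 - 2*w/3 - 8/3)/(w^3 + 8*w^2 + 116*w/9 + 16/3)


(1) = (a + 3)/(a - 6)
(2) = (2*q^2 + 9*q + 9)/(2*q^2 + 7*q)
(3) = (2*j^2 - 3*j + 1)/(2*j + 14)
(4) = (h + 6*sqrt(2))/(h^2 + h*(-5 + 2*sqrt(2)) - 10*sqrt(2))
(5) = (3*w - 6)/(3*w^2 + 20*w + 12)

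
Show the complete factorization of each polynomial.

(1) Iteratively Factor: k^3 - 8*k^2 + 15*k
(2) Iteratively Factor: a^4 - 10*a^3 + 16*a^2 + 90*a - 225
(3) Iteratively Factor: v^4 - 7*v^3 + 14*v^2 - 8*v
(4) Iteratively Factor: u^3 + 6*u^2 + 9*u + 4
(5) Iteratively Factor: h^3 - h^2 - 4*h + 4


(1) = (k - 3)*(k^2 - 5*k) = (k - 5)*(k - 3)*(k)
(2) = (a - 3)*(a^3 - 7*a^2 - 5*a + 75) = (a - 5)*(a - 3)*(a^2 - 2*a - 15) = (a - 5)^2*(a - 3)*(a + 3)
(3) = (v - 4)*(v^3 - 3*v^2 + 2*v) = (v - 4)*(v - 1)*(v^2 - 2*v) = (v - 4)*(v - 2)*(v - 1)*(v)
(4) = (u + 4)*(u^2 + 2*u + 1) = (u + 1)*(u + 4)*(u + 1)
(5) = (h - 1)*(h^2 - 4) = (h - 1)*(h + 2)*(h - 2)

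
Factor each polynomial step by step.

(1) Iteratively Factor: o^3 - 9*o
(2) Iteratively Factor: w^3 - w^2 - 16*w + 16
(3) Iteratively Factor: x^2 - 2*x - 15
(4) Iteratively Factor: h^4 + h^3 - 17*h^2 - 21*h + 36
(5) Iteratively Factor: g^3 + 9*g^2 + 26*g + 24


(1) = (o - 3)*(o^2 + 3*o) = (o - 3)*(o + 3)*(o)
(2) = (w + 4)*(w^2 - 5*w + 4) = (w - 4)*(w + 4)*(w - 1)
(3) = (x - 5)*(x + 3)
(4) = (h + 3)*(h^3 - 2*h^2 - 11*h + 12) = (h - 4)*(h + 3)*(h^2 + 2*h - 3) = (h - 4)*(h - 1)*(h + 3)*(h + 3)
(5) = (g + 3)*(g^2 + 6*g + 8) = (g + 2)*(g + 3)*(g + 4)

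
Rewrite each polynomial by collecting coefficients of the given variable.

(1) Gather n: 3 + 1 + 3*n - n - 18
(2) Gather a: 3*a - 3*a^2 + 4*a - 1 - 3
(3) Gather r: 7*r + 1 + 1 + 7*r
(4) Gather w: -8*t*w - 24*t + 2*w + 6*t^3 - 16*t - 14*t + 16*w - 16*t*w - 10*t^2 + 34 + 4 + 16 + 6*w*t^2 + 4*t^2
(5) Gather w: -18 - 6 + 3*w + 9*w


(1) = 2*n - 14
(2) = -3*a^2 + 7*a - 4
(3) = 14*r + 2
(4) = 6*t^3 - 6*t^2 - 54*t + w*(6*t^2 - 24*t + 18) + 54
(5) = 12*w - 24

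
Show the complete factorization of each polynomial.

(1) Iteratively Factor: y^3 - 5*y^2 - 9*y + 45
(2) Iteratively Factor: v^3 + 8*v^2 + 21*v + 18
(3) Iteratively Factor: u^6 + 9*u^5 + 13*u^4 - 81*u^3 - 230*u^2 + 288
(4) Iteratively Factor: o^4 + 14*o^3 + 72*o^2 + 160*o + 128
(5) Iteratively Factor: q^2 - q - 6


(1) = (y - 3)*(y^2 - 2*y - 15) = (y - 3)*(y + 3)*(y - 5)
(2) = (v + 2)*(v^2 + 6*v + 9) = (v + 2)*(v + 3)*(v + 3)
(3) = (u + 4)*(u^5 + 5*u^4 - 7*u^3 - 53*u^2 - 18*u + 72) = (u + 3)*(u + 4)*(u^4 + 2*u^3 - 13*u^2 - 14*u + 24) = (u - 3)*(u + 3)*(u + 4)*(u^3 + 5*u^2 + 2*u - 8) = (u - 3)*(u - 1)*(u + 3)*(u + 4)*(u^2 + 6*u + 8) = (u - 3)*(u - 1)*(u + 3)*(u + 4)^2*(u + 2)
(4) = (o + 4)*(o^3 + 10*o^2 + 32*o + 32) = (o + 4)^2*(o^2 + 6*o + 8) = (o + 4)^3*(o + 2)
(5) = (q + 2)*(q - 3)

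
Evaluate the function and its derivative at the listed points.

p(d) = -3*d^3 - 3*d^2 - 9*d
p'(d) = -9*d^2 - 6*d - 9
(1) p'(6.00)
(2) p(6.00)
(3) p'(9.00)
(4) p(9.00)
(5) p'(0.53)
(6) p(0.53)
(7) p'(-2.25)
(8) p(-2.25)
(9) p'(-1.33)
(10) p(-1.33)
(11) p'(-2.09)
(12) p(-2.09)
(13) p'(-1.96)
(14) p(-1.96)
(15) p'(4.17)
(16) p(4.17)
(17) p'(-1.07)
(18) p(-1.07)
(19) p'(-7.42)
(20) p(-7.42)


(1) = -369.00
(2) = -810.00
(3) = -792.00
(4) = -2511.00
(5) = -14.71
(6) = -6.06
(7) = -41.06
(8) = 39.23
(9) = -16.94
(10) = 13.72
(11) = -35.77
(12) = 33.09
(13) = -31.81
(14) = 28.70
(15) = -190.52
(16) = -307.23
(17) = -12.88
(18) = 9.87
(19) = -459.99
(20) = 1127.17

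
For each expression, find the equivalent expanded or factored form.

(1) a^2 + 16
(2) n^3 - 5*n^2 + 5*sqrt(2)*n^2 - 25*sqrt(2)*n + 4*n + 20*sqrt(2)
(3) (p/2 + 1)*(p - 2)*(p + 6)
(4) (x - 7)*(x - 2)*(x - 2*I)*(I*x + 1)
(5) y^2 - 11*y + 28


(1) = (a - 4*I)*(a + 4*I)
(2) = (n - 4)*(n - 1)*(n + 5*sqrt(2))
(3) = p^3/2 + 3*p^2 - 2*p - 12
(4) = I*x^4 + 3*x^3 - 9*I*x^3 - 27*x^2 + 12*I*x^2 + 42*x + 18*I*x - 28*I
(5) = (y - 7)*(y - 4)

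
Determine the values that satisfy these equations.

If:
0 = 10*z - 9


Then:
z = 9/10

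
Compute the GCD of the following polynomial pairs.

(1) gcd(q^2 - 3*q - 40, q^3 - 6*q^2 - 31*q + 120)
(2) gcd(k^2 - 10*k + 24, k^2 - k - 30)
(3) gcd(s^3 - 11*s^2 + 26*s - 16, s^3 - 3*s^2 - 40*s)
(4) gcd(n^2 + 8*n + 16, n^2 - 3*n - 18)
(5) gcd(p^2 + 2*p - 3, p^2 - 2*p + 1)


(1) = gcd((q - 8)*(q + 5), (q - 8)*(q - 3)*(q + 5)) = q^2 - 3*q - 40
(2) = k - 6
(3) = gcd((s - 8)*(s - 2)*(s - 1), s*(s - 8)*(s + 5)) = s - 8
(4) = 1
(5) = gcd((p - 1)*(p + 3), (p - 1)^2) = p - 1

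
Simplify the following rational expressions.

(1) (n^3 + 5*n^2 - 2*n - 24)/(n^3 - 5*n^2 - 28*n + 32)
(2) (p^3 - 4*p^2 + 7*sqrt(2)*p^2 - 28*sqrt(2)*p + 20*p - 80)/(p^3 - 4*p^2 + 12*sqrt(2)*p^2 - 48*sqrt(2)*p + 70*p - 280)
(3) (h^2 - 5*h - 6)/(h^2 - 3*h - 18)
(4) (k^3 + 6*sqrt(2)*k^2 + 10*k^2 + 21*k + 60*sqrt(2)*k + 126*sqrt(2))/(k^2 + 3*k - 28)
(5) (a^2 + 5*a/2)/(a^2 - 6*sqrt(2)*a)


(1) = (n^2 + n - 6)/(n^2 - 9*n + 8)
(2) = (p + 2*sqrt(2))/(p + 7*sqrt(2))
(3) = (h + 1)/(h + 3)
(4) = (k^2 + k*(3 + 6*sqrt(2)) + 18*sqrt(2))/(k - 4)
(5) = (2*a + 5)/(2*a - 12*sqrt(2))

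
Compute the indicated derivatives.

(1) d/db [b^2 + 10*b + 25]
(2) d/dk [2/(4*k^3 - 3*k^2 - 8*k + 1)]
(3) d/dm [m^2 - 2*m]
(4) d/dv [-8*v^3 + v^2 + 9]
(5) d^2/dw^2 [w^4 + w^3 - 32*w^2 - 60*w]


(1) = 2*b + 10
(2) = 4*(-6*k^2 + 3*k + 4)/(4*k^3 - 3*k^2 - 8*k + 1)^2
(3) = 2*m - 2
(4) = 2*v*(1 - 12*v)
(5) = 12*w^2 + 6*w - 64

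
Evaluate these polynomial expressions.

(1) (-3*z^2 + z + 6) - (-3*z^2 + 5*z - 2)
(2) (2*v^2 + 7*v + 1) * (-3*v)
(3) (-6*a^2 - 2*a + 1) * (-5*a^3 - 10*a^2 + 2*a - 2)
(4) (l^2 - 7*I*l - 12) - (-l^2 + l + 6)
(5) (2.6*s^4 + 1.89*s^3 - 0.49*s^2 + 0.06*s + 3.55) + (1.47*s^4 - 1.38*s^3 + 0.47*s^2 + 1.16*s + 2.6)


(1) = 8 - 4*z
(2) = -6*v^3 - 21*v^2 - 3*v
(3) = 30*a^5 + 70*a^4 + 3*a^3 - 2*a^2 + 6*a - 2
(4) = 2*l^2 - l - 7*I*l - 18
(5) = 4.07*s^4 + 0.51*s^3 - 0.02*s^2 + 1.22*s + 6.15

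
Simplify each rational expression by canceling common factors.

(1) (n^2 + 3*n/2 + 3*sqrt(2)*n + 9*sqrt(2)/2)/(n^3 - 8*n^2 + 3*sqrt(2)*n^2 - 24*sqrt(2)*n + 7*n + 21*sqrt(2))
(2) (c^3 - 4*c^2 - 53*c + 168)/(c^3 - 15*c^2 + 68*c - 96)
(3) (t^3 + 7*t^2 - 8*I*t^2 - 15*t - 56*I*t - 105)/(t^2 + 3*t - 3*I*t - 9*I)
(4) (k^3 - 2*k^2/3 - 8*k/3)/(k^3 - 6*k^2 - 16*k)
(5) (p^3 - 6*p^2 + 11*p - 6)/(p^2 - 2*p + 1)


(1) = (2*n + 3)/(2*n^2 - 16*n + 14)
(2) = (c + 7)/(c - 4)
(3) = (t^2 + t*(7 - 5*I) - 35*I)/(t + 3)
(4) = (3*k^2 - 2*k - 8)/(3*k^2 - 18*k - 48)
(5) = (p^2 - 5*p + 6)/(p - 1)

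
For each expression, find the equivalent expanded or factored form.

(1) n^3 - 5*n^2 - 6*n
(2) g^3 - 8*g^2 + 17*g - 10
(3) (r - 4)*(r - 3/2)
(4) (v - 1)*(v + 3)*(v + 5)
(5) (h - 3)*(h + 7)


(1) = n*(n - 6)*(n + 1)
(2) = (g - 5)*(g - 2)*(g - 1)
(3) = r^2 - 11*r/2 + 6
(4) = v^3 + 7*v^2 + 7*v - 15
(5) = h^2 + 4*h - 21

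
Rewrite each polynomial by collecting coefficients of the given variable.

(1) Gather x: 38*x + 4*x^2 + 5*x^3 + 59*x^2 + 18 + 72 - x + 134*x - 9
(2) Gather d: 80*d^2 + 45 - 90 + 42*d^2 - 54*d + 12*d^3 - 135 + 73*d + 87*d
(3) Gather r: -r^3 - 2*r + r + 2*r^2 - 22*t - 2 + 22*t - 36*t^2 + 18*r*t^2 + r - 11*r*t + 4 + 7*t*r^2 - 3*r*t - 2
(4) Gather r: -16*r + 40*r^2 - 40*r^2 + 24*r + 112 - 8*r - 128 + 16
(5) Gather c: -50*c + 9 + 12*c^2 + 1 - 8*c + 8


(1) = 5*x^3 + 63*x^2 + 171*x + 81
(2) = 12*d^3 + 122*d^2 + 106*d - 180
(3) = -r^3 + r^2*(7*t + 2) + r*(18*t^2 - 14*t) - 36*t^2
(4) = 0
(5) = 12*c^2 - 58*c + 18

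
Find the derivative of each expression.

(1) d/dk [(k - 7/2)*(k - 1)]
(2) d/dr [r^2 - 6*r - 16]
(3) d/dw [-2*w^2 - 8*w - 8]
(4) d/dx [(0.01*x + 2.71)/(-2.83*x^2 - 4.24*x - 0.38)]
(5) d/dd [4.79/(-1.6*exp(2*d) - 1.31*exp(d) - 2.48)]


(1) = 2*k - 9/2
(2) = 2*r - 6
(3) = -4*w - 8
(4) = (0.0283*x^2 + 15.3386*x + 11.4866)/(8.0089*x^4 + 23.9984*x^3 + 20.1284*x^2 + 3.2224*x + 0.1444)
(5) = (15.328*exp(d) + 6.2749)*exp(d)/(1.6*exp(2*d) + 1.31*exp(d) + 2.48)^2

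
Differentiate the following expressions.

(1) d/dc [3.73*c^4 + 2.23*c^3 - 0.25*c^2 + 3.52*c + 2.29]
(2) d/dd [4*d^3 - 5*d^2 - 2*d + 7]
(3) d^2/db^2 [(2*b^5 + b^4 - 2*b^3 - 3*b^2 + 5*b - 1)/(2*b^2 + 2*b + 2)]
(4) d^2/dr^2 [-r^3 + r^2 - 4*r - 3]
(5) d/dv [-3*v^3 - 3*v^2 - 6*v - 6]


(1) = 14.92*c^3 + 6.69*c^2 - 0.5*c + 3.52
(2) = 12*d^2 - 10*d - 2
(3) = (6*b^7 + 17*b^6 + 33*b^5 + 36*b^4 + 36*b^3 + 6*b^2 - 24*b - 8)/(b^6 + 3*b^5 + 6*b^4 + 7*b^3 + 6*b^2 + 3*b + 1)
(4) = 2 - 6*r
(5) = -9*v^2 - 6*v - 6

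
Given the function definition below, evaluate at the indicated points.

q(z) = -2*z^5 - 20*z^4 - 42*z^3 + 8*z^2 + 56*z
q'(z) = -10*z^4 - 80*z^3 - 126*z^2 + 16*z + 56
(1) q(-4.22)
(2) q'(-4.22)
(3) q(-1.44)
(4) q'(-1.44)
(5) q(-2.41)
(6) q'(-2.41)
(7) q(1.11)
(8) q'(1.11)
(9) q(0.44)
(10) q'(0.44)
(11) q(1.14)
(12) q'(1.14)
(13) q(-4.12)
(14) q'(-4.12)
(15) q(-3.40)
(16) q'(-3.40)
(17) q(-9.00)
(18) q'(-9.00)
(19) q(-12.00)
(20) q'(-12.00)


(1) = -603.62
(2) = 585.35
(3) = -12.25
(4) = -32.43
(5) = -12.68
(6) = 68.08
(7) = -19.16
(8) = -206.08
(9) = 21.83
(10) = 31.46
(11) = -25.62
(12) = -224.92
(13) = -546.09
(14) = 564.77
(15) = -211.12
(16) = 353.02
(17) = 17640.00
(18) = -17584.00
(19) = 156000.00
(20) = -87400.00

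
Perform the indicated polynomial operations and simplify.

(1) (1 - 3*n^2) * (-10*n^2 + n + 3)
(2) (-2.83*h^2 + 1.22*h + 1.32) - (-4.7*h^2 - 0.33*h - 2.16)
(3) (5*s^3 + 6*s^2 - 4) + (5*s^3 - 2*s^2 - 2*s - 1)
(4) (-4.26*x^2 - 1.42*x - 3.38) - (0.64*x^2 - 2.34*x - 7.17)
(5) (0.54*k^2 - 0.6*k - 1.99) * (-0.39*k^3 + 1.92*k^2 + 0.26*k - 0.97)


(1) = 30*n^4 - 3*n^3 - 19*n^2 + n + 3
(2) = 1.87*h^2 + 1.55*h + 3.48
(3) = 10*s^3 + 4*s^2 - 2*s - 5
(4) = -4.9*x^2 + 0.92*x + 3.79
(5) = -0.2106*k^5 + 1.2708*k^4 - 0.2355*k^3 - 4.5006*k^2 + 0.0646*k + 1.9303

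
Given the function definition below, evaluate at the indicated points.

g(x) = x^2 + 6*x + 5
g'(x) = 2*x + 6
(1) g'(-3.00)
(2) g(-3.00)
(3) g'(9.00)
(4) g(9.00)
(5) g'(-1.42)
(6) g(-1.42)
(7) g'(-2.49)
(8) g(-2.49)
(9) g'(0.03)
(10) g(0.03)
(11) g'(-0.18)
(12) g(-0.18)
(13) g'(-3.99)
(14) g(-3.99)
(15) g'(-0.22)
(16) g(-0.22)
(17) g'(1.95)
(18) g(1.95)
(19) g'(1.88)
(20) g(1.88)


(1) = 0.00
(2) = -4.00
(3) = 24.00
(4) = 140.00
(5) = 3.16
(6) = -1.50
(7) = 1.02
(8) = -3.74
(9) = 6.06
(10) = 5.18
(11) = 5.64
(12) = 3.95
(13) = -1.98
(14) = -3.02
(15) = 5.56
(16) = 3.73
(17) = 9.90
(18) = 20.50
(19) = 9.76
(20) = 19.81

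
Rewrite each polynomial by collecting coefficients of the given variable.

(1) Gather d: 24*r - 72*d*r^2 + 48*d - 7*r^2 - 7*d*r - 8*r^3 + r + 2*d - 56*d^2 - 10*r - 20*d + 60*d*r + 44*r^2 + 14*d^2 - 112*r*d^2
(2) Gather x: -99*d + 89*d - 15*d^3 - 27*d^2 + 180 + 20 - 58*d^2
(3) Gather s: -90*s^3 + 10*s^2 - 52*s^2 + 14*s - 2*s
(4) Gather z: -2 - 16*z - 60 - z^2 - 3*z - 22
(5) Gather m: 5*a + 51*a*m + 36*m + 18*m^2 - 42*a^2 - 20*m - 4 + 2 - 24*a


(1) = d^2*(-112*r - 42) + d*(-72*r^2 + 53*r + 30) - 8*r^3 + 37*r^2 + 15*r
(2) = -15*d^3 - 85*d^2 - 10*d + 200
(3) = -90*s^3 - 42*s^2 + 12*s
(4) = -z^2 - 19*z - 84
(5) = -42*a^2 - 19*a + 18*m^2 + m*(51*a + 16) - 2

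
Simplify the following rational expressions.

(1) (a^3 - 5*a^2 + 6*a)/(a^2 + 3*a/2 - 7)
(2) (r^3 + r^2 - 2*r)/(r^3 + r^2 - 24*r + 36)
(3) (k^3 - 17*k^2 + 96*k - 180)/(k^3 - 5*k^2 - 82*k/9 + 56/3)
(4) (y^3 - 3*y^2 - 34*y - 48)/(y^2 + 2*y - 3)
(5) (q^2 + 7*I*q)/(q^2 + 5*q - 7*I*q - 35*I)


(1) = (2*a^2 - 6*a)/(2*a + 7)
(2) = (r^3 + r^2 - 2*r)/(r^3 + r^2 - 24*r + 36)
(3) = (9*k^2 - 99*k + 270)/(9*k^2 + 9*k - 28)
(4) = (y^2 - 6*y - 16)/(y - 1)
(5) = (q^2 + 7*I*q)/(q^2 + q*(5 - 7*I) - 35*I)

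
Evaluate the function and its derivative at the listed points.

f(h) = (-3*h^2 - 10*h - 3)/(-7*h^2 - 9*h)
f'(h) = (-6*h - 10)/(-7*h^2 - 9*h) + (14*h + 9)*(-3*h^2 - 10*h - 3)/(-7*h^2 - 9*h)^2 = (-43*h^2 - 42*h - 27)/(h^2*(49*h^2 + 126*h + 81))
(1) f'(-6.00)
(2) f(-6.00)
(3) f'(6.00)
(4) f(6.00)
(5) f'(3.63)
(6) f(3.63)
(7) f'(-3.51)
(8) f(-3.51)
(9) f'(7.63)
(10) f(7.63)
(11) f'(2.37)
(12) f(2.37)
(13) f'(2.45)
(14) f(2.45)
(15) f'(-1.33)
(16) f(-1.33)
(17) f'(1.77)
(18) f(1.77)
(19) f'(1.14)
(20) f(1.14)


(1) = -0.03
(2) = 0.26
(3) = -0.02
(4) = 0.56
(5) = -0.05
(6) = 0.63
(7) = -0.14
(8) = 0.09
(9) = -0.01
(10) = 0.53
(11) = -0.10
(12) = 0.72
(13) = -0.09
(14) = 0.71
(15) = -277.68
(16) = -12.11
(17) = -0.16
(18) = 0.79
(19) = -0.35
(20) = 0.95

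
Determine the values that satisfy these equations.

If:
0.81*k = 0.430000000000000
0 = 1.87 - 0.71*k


Then:
No Solution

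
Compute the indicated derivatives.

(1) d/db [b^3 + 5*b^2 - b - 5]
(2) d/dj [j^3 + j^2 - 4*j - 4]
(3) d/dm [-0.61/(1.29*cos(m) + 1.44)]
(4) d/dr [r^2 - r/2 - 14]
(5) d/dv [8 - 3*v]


(1) = 3*b^2 + 10*b - 1
(2) = 3*j^2 + 2*j - 4
(3) = -0.7869*sin(m)/(1.29*cos(m) + 1.44)^2
(4) = 2*r - 1/2
(5) = -3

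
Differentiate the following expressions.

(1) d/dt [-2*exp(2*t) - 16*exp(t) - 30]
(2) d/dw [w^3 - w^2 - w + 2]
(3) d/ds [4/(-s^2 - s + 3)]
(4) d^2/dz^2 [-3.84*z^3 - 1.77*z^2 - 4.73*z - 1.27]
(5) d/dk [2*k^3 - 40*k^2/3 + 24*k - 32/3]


(1) = 4*(-exp(t) - 4)*exp(t)
(2) = 3*w^2 - 2*w - 1
(3) = 4*(2*s + 1)/(s^2 + s - 3)^2
(4) = -23.04*z - 3.54
(5) = 6*k^2 - 80*k/3 + 24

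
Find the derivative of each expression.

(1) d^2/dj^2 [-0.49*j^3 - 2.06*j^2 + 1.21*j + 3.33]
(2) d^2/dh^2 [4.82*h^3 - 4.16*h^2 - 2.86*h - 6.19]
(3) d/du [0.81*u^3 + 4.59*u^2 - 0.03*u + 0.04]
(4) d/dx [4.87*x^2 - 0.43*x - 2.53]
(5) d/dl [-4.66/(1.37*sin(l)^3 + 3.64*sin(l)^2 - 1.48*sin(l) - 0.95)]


(1) = -2.94*j - 4.12
(2) = 28.92*h - 8.32
(3) = 2.43*u^2 + 9.18*u - 0.03
(4) = 9.74*x - 0.43
(5) = (19.1526*sin(l)^2 + 33.9248*sin(l) - 6.8968)*cos(l)/(1.37*sin(l)^3 + 3.64*sin(l)^2 - 1.48*sin(l) - 0.95)^2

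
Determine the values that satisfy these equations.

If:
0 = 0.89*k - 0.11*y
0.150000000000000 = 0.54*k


Then:
k = 0.28
y = 2.25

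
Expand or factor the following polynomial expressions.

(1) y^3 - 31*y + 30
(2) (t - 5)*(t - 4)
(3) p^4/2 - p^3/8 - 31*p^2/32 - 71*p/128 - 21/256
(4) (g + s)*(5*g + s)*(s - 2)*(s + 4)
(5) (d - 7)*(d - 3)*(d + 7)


(1) = (y - 5)*(y - 1)*(y + 6)
(2) = t^2 - 9*t + 20
(3) = (p/2 + 1/4)*(p - 7/4)*(p + 1/4)*(p + 3/4)
(4) = 5*g^2*s^2 + 10*g^2*s - 40*g^2 + 6*g*s^3 + 12*g*s^2 - 48*g*s + s^4 + 2*s^3 - 8*s^2
(5) = d^3 - 3*d^2 - 49*d + 147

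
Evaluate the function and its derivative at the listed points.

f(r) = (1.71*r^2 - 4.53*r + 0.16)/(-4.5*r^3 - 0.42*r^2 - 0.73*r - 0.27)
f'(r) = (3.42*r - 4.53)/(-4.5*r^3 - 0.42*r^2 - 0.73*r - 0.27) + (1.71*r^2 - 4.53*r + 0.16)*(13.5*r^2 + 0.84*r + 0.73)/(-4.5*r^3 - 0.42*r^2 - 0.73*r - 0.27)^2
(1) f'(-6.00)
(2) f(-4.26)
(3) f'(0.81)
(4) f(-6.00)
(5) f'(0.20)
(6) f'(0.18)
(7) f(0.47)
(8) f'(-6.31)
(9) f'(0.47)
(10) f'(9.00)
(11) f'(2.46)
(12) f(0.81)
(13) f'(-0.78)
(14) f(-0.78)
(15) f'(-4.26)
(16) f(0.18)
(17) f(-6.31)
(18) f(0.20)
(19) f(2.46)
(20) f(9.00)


(1) = 0.02
(2) = 0.15
(3) = -1.47
(4) = 0.09
(5) = 3.77
(6) = 4.81
(7) = 1.36
(8) = 0.02
(9) = -2.26
(10) = 0.00
(11) = -0.06
(12) = 0.68
(13) = 4.96
(14) = 2.17
(15) = 0.05
(16) = 1.36
(17) = 0.09
(18) = 1.45
(19) = 0.01
(20) = -0.03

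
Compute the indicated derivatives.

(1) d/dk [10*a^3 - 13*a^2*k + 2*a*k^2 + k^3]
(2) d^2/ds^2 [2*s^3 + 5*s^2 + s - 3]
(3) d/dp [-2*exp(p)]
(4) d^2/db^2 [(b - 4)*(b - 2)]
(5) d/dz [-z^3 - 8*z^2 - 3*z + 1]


(1) = -13*a^2 + 4*a*k + 3*k^2
(2) = 12*s + 10
(3) = -2*exp(p)
(4) = 2
(5) = -3*z^2 - 16*z - 3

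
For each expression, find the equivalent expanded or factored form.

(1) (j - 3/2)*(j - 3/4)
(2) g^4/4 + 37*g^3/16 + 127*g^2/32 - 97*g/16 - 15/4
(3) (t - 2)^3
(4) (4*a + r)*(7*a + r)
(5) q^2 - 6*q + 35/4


(1) = j^2 - 9*j/4 + 9/8
(2) = (g/4 + 1)*(g - 5/4)*(g + 1/2)*(g + 6)
(3) = t^3 - 6*t^2 + 12*t - 8
(4) = 28*a^2 + 11*a*r + r^2
(5) = (q - 7/2)*(q - 5/2)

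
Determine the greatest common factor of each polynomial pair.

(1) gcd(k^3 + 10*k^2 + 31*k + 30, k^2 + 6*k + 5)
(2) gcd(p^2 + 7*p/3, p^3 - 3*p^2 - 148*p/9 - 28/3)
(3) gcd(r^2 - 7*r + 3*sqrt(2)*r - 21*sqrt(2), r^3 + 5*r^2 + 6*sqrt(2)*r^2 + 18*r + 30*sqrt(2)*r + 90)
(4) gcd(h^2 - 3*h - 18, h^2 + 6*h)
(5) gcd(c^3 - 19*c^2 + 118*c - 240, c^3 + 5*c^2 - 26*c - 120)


(1) = gcd((k + 2)*(k + 3)*(k + 5), (k + 1)*(k + 5)) = k + 5
(2) = p + 7/3
(3) = gcd((r - 7)*(r + 3*sqrt(2)), (r + 5)*(r + 3*sqrt(2))^2) = r + 3*sqrt(2)
(4) = gcd((h - 6)*(h + 3), h*(h + 6)) = 1
(5) = c - 5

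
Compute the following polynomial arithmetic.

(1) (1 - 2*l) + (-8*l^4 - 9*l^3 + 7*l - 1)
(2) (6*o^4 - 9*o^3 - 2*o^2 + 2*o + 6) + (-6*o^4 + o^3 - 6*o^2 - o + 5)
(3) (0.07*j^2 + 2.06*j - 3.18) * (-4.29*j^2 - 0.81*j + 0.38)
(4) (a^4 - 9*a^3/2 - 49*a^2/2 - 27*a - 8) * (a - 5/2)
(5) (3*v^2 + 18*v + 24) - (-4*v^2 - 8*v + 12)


(1) = -8*l^4 - 9*l^3 + 5*l
(2) = -8*o^3 - 8*o^2 + o + 11
(3) = -0.3003*j^4 - 8.8941*j^3 + 12.0002*j^2 + 3.3586*j - 1.2084
(4) = a^5 - 7*a^4 - 53*a^3/4 + 137*a^2/4 + 119*a/2 + 20
(5) = 7*v^2 + 26*v + 12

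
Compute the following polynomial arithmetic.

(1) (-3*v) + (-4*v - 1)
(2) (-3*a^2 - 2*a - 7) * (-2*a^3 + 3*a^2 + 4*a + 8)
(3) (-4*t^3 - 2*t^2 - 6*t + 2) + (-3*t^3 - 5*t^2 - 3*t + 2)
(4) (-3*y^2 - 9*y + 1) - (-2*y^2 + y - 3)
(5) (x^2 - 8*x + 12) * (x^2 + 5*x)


(1) = -7*v - 1
(2) = 6*a^5 - 5*a^4 - 4*a^3 - 53*a^2 - 44*a - 56
(3) = -7*t^3 - 7*t^2 - 9*t + 4
(4) = -y^2 - 10*y + 4
(5) = x^4 - 3*x^3 - 28*x^2 + 60*x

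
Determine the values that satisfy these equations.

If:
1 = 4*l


Then:
l = 1/4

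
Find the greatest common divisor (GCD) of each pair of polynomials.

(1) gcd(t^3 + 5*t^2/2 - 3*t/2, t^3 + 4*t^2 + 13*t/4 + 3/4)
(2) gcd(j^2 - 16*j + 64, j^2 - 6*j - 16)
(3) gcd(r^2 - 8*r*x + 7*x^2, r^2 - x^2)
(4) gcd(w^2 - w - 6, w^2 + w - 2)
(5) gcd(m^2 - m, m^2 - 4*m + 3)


(1) = gcd(t*(t - 1/2)*(t + 3), (t + 1/2)^2*(t + 3)) = t + 3
(2) = gcd((j - 8)^2, (j - 8)*(j + 2)) = j - 8
(3) = gcd((r - 7*x)*(r - x), (r - x)*(r + x)) = -r + x
(4) = w + 2
(5) = m - 1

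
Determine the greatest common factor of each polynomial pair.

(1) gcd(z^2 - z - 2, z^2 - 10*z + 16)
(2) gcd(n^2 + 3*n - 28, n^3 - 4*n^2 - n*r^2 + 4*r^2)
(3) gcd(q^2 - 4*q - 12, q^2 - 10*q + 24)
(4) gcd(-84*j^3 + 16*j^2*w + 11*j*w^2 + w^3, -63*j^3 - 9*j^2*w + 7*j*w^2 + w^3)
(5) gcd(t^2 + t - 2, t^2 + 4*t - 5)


(1) = z - 2
(2) = n - 4
(3) = q - 6
(4) = gcd((-2*j + w)*(6*j + w)*(7*j + w), (-3*j + w)*(3*j + w)*(7*j + w)) = 7*j + w
(5) = t - 1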